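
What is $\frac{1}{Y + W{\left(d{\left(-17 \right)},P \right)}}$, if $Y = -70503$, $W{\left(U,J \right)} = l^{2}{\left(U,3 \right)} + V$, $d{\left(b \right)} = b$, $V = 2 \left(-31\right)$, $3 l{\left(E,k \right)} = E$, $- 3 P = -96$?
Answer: $- \frac{9}{634796} \approx -1.4178 \cdot 10^{-5}$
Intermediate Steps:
$P = 32$ ($P = \left(- \frac{1}{3}\right) \left(-96\right) = 32$)
$l{\left(E,k \right)} = \frac{E}{3}$
$V = -62$
$W{\left(U,J \right)} = -62 + \frac{U^{2}}{9}$ ($W{\left(U,J \right)} = \left(\frac{U}{3}\right)^{2} - 62 = \frac{U^{2}}{9} - 62 = -62 + \frac{U^{2}}{9}$)
$\frac{1}{Y + W{\left(d{\left(-17 \right)},P \right)}} = \frac{1}{-70503 - \left(62 - \frac{\left(-17\right)^{2}}{9}\right)} = \frac{1}{-70503 + \left(-62 + \frac{1}{9} \cdot 289\right)} = \frac{1}{-70503 + \left(-62 + \frac{289}{9}\right)} = \frac{1}{-70503 - \frac{269}{9}} = \frac{1}{- \frac{634796}{9}} = - \frac{9}{634796}$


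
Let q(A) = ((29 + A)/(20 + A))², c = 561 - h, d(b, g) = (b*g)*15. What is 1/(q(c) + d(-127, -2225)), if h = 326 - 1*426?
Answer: 51529/218412160525 ≈ 2.3593e-7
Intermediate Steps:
h = -100 (h = 326 - 426 = -100)
d(b, g) = 15*b*g
c = 661 (c = 561 - 1*(-100) = 561 + 100 = 661)
q(A) = (29 + A)²/(20 + A)² (q(A) = ((29 + A)/(20 + A))² = (29 + A)²/(20 + A)²)
1/(q(c) + d(-127, -2225)) = 1/((29 + 661)²/(20 + 661)² + 15*(-127)*(-2225)) = 1/(690²/681² + 4238625) = 1/((1/463761)*476100 + 4238625) = 1/(52900/51529 + 4238625) = 1/(218412160525/51529) = 51529/218412160525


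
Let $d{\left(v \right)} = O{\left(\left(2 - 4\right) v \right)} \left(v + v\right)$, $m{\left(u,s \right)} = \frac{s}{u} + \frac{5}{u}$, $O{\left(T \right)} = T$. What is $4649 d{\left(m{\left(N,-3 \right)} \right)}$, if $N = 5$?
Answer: $- \frac{74384}{25} \approx -2975.4$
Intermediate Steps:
$m{\left(u,s \right)} = \frac{5}{u} + \frac{s}{u}$
$d{\left(v \right)} = - 4 v^{2}$ ($d{\left(v \right)} = \left(2 - 4\right) v \left(v + v\right) = - 2 v 2 v = - 4 v^{2}$)
$4649 d{\left(m{\left(N,-3 \right)} \right)} = 4649 \left(- 4 \left(\frac{5 - 3}{5}\right)^{2}\right) = 4649 \left(- 4 \left(\frac{1}{5} \cdot 2\right)^{2}\right) = 4649 \left(- 4 \left(\frac{2}{5}\right)^{2}\right) = 4649 \left(\left(-4\right) \frac{4}{25}\right) = 4649 \left(- \frac{16}{25}\right) = - \frac{74384}{25}$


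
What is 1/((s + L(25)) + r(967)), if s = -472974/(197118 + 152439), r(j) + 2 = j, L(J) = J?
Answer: 116519/115196152 ≈ 0.0010115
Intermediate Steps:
r(j) = -2 + j
s = -157658/116519 (s = -472974/349557 = -472974*1/349557 = -157658/116519 ≈ -1.3531)
1/((s + L(25)) + r(967)) = 1/((-157658/116519 + 25) + (-2 + 967)) = 1/(2755317/116519 + 965) = 1/(115196152/116519) = 116519/115196152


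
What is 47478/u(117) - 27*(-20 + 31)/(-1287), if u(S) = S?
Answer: 15835/39 ≈ 406.03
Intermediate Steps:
47478/u(117) - 27*(-20 + 31)/(-1287) = 47478/117 - 27*(-20 + 31)/(-1287) = 47478*(1/117) - 27*11*(-1/1287) = 15826/39 - 297*(-1/1287) = 15826/39 + 3/13 = 15835/39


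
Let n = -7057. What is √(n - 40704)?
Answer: I*√47761 ≈ 218.54*I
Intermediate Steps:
√(n - 40704) = √(-7057 - 40704) = √(-47761) = I*√47761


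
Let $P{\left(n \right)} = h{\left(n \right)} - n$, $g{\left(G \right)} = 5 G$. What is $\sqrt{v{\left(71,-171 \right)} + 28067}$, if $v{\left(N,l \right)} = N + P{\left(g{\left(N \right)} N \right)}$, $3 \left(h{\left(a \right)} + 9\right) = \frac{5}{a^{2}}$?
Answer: $\frac{\sqrt{16718344929915}}{75615} \approx 54.074$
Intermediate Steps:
$h{\left(a \right)} = -9 + \frac{5}{3 a^{2}}$ ($h{\left(a \right)} = -9 + \frac{5 \frac{1}{a^{2}}}{3} = -9 + \frac{5}{3 a^{2}}$)
$P{\left(n \right)} = -9 - n + \frac{5}{3 n^{2}}$ ($P{\left(n \right)} = \left(-9 + \frac{5}{3 n^{2}}\right) - n = -9 - n + \frac{5}{3 n^{2}}$)
$v{\left(N,l \right)} = -9 + N - 5 N^{2} + \frac{1}{15 N^{4}}$ ($v{\left(N,l \right)} = N - \left(9 - \frac{5 \frac{1}{25 N^{4}}}{3} + 5 N N\right) = N - \left(9 + 5 N^{2} - \frac{5 \frac{1}{25 N^{4}}}{3}\right) = N - \left(9 + 5 N^{2} - \frac{1}{15 N^{4}}\right) = -9 + N - 5 N^{2} + \frac{1}{15 N^{4}}$)
$\sqrt{v{\left(71,-171 \right)} + 28067} = \sqrt{\left(-9 + 71 - 5 \cdot 71^{2} + \frac{1}{15 \cdot 25411681}\right) + 28067} = \sqrt{\left(-9 + 71 - 25205 + \frac{1}{15} \cdot \frac{1}{25411681}\right) + 28067} = \sqrt{\left(-9 + 71 - 25205 + \frac{1}{381175215}\right) + 28067} = \sqrt{- \frac{9583888430744}{381175215} + 28067} = \sqrt{\frac{1114556328661}{381175215}} = \frac{\sqrt{16718344929915}}{75615}$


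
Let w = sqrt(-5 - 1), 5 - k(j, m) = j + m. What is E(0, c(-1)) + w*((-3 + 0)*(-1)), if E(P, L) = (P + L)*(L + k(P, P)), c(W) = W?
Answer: -4 + 3*I*sqrt(6) ≈ -4.0 + 7.3485*I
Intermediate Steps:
k(j, m) = 5 - j - m (k(j, m) = 5 - (j + m) = 5 + (-j - m) = 5 - j - m)
w = I*sqrt(6) (w = sqrt(-6) = I*sqrt(6) ≈ 2.4495*I)
E(P, L) = (L + P)*(5 + L - 2*P) (E(P, L) = (P + L)*(L + (5 - P - P)) = (L + P)*(L + (5 - 2*P)) = (L + P)*(5 + L - 2*P))
E(0, c(-1)) + w*((-3 + 0)*(-1)) = ((-1)**2 - 2*0**2 + 5*(-1) + 5*0 - 1*(-1)*0) + (I*sqrt(6))*((-3 + 0)*(-1)) = (1 - 2*0 - 5 + 0 + 0) + (I*sqrt(6))*(-3*(-1)) = (1 + 0 - 5 + 0 + 0) + (I*sqrt(6))*3 = -4 + 3*I*sqrt(6)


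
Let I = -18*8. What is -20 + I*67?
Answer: -9668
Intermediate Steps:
I = -144
-20 + I*67 = -20 - 144*67 = -20 - 9648 = -9668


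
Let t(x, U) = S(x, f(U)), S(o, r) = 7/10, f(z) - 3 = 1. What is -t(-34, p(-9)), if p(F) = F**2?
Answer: -7/10 ≈ -0.70000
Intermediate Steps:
f(z) = 4 (f(z) = 3 + 1 = 4)
S(o, r) = 7/10 (S(o, r) = 7*(1/10) = 7/10)
t(x, U) = 7/10
-t(-34, p(-9)) = -1*7/10 = -7/10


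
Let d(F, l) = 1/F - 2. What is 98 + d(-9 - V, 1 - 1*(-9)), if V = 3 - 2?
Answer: 959/10 ≈ 95.900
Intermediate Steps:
V = 1
d(F, l) = -2 + 1/F
98 + d(-9 - V, 1 - 1*(-9)) = 98 + (-2 + 1/(-9 - 1*1)) = 98 + (-2 + 1/(-9 - 1)) = 98 + (-2 + 1/(-10)) = 98 + (-2 - 1/10) = 98 - 21/10 = 959/10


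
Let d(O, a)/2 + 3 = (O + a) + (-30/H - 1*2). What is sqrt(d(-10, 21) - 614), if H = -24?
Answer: I*sqrt(2398)/2 ≈ 24.485*I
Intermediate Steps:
d(O, a) = -15/2 + 2*O + 2*a (d(O, a) = -6 + 2*((O + a) + (-30/(-24) - 1*2)) = -6 + 2*((O + a) + (-30*(-1/24) - 2)) = -6 + 2*((O + a) + (5/4 - 2)) = -6 + 2*((O + a) - 3/4) = -6 + 2*(-3/4 + O + a) = -6 + (-3/2 + 2*O + 2*a) = -15/2 + 2*O + 2*a)
sqrt(d(-10, 21) - 614) = sqrt((-15/2 + 2*(-10) + 2*21) - 614) = sqrt((-15/2 - 20 + 42) - 614) = sqrt(29/2 - 614) = sqrt(-1199/2) = I*sqrt(2398)/2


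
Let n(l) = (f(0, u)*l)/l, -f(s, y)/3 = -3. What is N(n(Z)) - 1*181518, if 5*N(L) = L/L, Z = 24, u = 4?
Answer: -907589/5 ≈ -1.8152e+5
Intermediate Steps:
f(s, y) = 9 (f(s, y) = -3*(-3) = 9)
n(l) = 9 (n(l) = (9*l)/l = 9)
N(L) = ⅕ (N(L) = (L/L)/5 = (⅕)*1 = ⅕)
N(n(Z)) - 1*181518 = ⅕ - 1*181518 = ⅕ - 181518 = -907589/5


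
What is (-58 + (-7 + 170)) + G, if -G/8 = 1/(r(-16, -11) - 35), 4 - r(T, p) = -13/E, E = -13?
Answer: 421/4 ≈ 105.25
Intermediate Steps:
r(T, p) = 3 (r(T, p) = 4 - (-13)/(-13) = 4 - (-13)*(-1)/13 = 4 - 1*1 = 4 - 1 = 3)
G = ¼ (G = -8/(3 - 35) = -8/(-32) = -8*(-1/32) = ¼ ≈ 0.25000)
(-58 + (-7 + 170)) + G = (-58 + (-7 + 170)) + ¼ = (-58 + 163) + ¼ = 105 + ¼ = 421/4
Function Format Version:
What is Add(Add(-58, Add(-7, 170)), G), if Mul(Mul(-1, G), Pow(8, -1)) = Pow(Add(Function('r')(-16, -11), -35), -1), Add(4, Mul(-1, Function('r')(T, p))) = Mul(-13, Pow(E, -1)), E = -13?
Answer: Rational(421, 4) ≈ 105.25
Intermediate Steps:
Function('r')(T, p) = 3 (Function('r')(T, p) = Add(4, Mul(-1, Mul(-13, Pow(-13, -1)))) = Add(4, Mul(-1, Mul(-13, Rational(-1, 13)))) = Add(4, Mul(-1, 1)) = Add(4, -1) = 3)
G = Rational(1, 4) (G = Mul(-8, Pow(Add(3, -35), -1)) = Mul(-8, Pow(-32, -1)) = Mul(-8, Rational(-1, 32)) = Rational(1, 4) ≈ 0.25000)
Add(Add(-58, Add(-7, 170)), G) = Add(Add(-58, Add(-7, 170)), Rational(1, 4)) = Add(Add(-58, 163), Rational(1, 4)) = Add(105, Rational(1, 4)) = Rational(421, 4)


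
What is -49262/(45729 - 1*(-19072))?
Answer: -49262/64801 ≈ -0.76020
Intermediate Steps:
-49262/(45729 - 1*(-19072)) = -49262/(45729 + 19072) = -49262/64801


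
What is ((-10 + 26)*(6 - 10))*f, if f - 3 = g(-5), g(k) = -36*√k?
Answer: -192 + 2304*I*√5 ≈ -192.0 + 5151.9*I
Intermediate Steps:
f = 3 - 36*I*√5 ≈ 3.0 - 80.498*I
((-10 + 26)*(6 - 10))*f = ((-10 + 26)*(6 - 10))*(3 - 36*I*√5) = (16*(-4))*(3 - 36*I*√5) = -64*(3 - 36*I*√5) = -192 + 2304*I*√5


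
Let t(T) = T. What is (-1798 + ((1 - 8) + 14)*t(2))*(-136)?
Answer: 242624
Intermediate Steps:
(-1798 + ((1 - 8) + 14)*t(2))*(-136) = (-1798 + ((1 - 8) + 14)*2)*(-136) = (-1798 + (-7 + 14)*2)*(-136) = (-1798 + 7*2)*(-136) = (-1798 + 14)*(-136) = -1784*(-136) = 242624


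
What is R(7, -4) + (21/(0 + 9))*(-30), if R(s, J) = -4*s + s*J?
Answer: -126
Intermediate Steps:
R(s, J) = -4*s + J*s
R(7, -4) + (21/(0 + 9))*(-30) = 7*(-4 - 4) + (21/(0 + 9))*(-30) = 7*(-8) + (21/9)*(-30) = -56 + (21*(⅑))*(-30) = -56 + (7/3)*(-30) = -56 - 70 = -126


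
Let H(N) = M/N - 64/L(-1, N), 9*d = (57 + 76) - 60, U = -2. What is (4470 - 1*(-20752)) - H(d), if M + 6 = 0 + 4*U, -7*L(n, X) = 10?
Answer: 9190308/365 ≈ 25179.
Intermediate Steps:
L(n, X) = -10/7 (L(n, X) = -⅐*10 = -10/7)
M = -14 (M = -6 + (0 + 4*(-2)) = -6 + (0 - 8) = -6 - 8 = -14)
d = 73/9 (d = ((57 + 76) - 60)/9 = (133 - 60)/9 = (⅑)*73 = 73/9 ≈ 8.1111)
H(N) = 224/5 - 14/N (H(N) = -14/N - 64/(-10/7) = -14/N - 64*(-7/10) = -14/N + 224/5 = 224/5 - 14/N)
(4470 - 1*(-20752)) - H(d) = (4470 - 1*(-20752)) - (224/5 - 14/73/9) = (4470 + 20752) - (224/5 - 14*9/73) = 25222 - (224/5 - 126/73) = 25222 - 1*15722/365 = 25222 - 15722/365 = 9190308/365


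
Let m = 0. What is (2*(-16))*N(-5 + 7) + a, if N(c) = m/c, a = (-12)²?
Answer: 144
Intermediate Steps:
a = 144
N(c) = 0 (N(c) = 0/c = 0)
(2*(-16))*N(-5 + 7) + a = (2*(-16))*0 + 144 = -32*0 + 144 = 0 + 144 = 144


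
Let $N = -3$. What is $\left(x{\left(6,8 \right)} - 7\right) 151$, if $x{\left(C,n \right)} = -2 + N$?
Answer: $-1812$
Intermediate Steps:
$x{\left(C,n \right)} = -5$ ($x{\left(C,n \right)} = -2 - 3 = -5$)
$\left(x{\left(6,8 \right)} - 7\right) 151 = \left(-5 - 7\right) 151 = \left(-12\right) 151 = -1812$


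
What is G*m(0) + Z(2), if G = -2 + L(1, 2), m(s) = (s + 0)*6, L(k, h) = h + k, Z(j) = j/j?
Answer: 1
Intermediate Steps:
Z(j) = 1
m(s) = 6*s (m(s) = s*6 = 6*s)
G = 1 (G = -2 + (2 + 1) = -2 + 3 = 1)
G*m(0) + Z(2) = 1*(6*0) + 1 = 1*0 + 1 = 0 + 1 = 1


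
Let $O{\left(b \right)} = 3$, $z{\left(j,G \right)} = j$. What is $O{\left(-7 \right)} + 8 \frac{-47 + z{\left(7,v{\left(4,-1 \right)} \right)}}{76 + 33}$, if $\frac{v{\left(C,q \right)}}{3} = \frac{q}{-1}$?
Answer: $\frac{7}{109} \approx 0.06422$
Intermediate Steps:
$v{\left(C,q \right)} = - 3 q$ ($v{\left(C,q \right)} = 3 \frac{q}{-1} = 3 q \left(-1\right) = 3 \left(- q\right) = - 3 q$)
$O{\left(-7 \right)} + 8 \frac{-47 + z{\left(7,v{\left(4,-1 \right)} \right)}}{76 + 33} = 3 + 8 \frac{-47 + 7}{76 + 33} = 3 + 8 \left(- \frac{40}{109}\right) = 3 - \frac{320}{109} = \frac{7}{109}$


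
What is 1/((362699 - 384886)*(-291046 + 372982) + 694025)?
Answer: -1/1817220007 ≈ -5.5029e-10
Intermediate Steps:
1/((362699 - 384886)*(-291046 + 372982) + 694025) = 1/(-22187*81936 + 694025) = 1/(-1817914032 + 694025) = 1/(-1817220007) = -1/1817220007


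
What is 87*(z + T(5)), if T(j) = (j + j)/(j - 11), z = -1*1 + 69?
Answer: 5771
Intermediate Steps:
z = 68 (z = -1 + 69 = 68)
T(j) = 2*j/(-11 + j) (T(j) = (2*j)/(-11 + j) = 2*j/(-11 + j))
87*(z + T(5)) = 87*(68 + 2*5/(-11 + 5)) = 87*(68 + 2*5/(-6)) = 87*(68 + 2*5*(-1/6)) = 87*(68 - 5/3) = 87*(199/3) = 5771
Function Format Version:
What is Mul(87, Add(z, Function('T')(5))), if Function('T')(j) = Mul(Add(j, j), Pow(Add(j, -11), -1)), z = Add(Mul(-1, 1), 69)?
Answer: 5771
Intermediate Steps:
z = 68 (z = Add(-1, 69) = 68)
Function('T')(j) = Mul(2, j, Pow(Add(-11, j), -1)) (Function('T')(j) = Mul(Mul(2, j), Pow(Add(-11, j), -1)) = Mul(2, j, Pow(Add(-11, j), -1)))
Mul(87, Add(z, Function('T')(5))) = Mul(87, Add(68, Mul(2, 5, Pow(Add(-11, 5), -1)))) = Mul(87, Add(68, Mul(2, 5, Pow(-6, -1)))) = Mul(87, Add(68, Mul(2, 5, Rational(-1, 6)))) = Mul(87, Add(68, Rational(-5, 3))) = Mul(87, Rational(199, 3)) = 5771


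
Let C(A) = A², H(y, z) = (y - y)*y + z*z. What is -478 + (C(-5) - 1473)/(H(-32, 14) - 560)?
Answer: -43136/91 ≈ -474.02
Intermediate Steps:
H(y, z) = z² (H(y, z) = 0*y + z² = 0 + z² = z²)
-478 + (C(-5) - 1473)/(H(-32, 14) - 560) = -478 + ((-5)² - 1473)/(14² - 560) = -478 + (25 - 1473)/(196 - 560) = -478 - 1448/(-364) = -478 - 1448*(-1/364) = -478 + 362/91 = -43136/91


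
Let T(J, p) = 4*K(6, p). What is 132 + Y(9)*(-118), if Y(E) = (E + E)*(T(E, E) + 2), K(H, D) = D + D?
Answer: -157044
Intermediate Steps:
K(H, D) = 2*D
T(J, p) = 8*p (T(J, p) = 4*(2*p) = 8*p)
Y(E) = 2*E*(2 + 8*E) (Y(E) = (E + E)*(8*E + 2) = (2*E)*(2 + 8*E) = 2*E*(2 + 8*E))
132 + Y(9)*(-118) = 132 + (4*9*(1 + 4*9))*(-118) = 132 + (4*9*(1 + 36))*(-118) = 132 + (4*9*37)*(-118) = 132 + 1332*(-118) = 132 - 157176 = -157044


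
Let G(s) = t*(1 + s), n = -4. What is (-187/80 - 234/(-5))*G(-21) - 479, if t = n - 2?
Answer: 9713/2 ≈ 4856.5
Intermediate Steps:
t = -6 (t = -4 - 2 = -6)
G(s) = -6 - 6*s (G(s) = -6*(1 + s) = -6 - 6*s)
(-187/80 - 234/(-5))*G(-21) - 479 = (-187/80 - 234/(-5))*(-6 - 6*(-21)) - 479 = (-187*1/80 - 234*(-1/5))*(-6 + 126) - 479 = (-187/80 + 234/5)*120 - 479 = (3557/80)*120 - 479 = 10671/2 - 479 = 9713/2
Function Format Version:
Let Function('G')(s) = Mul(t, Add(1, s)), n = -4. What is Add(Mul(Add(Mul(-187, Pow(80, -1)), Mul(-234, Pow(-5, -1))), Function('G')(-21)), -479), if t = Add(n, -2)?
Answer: Rational(9713, 2) ≈ 4856.5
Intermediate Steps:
t = -6 (t = Add(-4, -2) = -6)
Function('G')(s) = Add(-6, Mul(-6, s)) (Function('G')(s) = Mul(-6, Add(1, s)) = Add(-6, Mul(-6, s)))
Add(Mul(Add(Mul(-187, Pow(80, -1)), Mul(-234, Pow(-5, -1))), Function('G')(-21)), -479) = Add(Mul(Add(Mul(-187, Pow(80, -1)), Mul(-234, Pow(-5, -1))), Add(-6, Mul(-6, -21))), -479) = Add(Mul(Add(Mul(-187, Rational(1, 80)), Mul(-234, Rational(-1, 5))), Add(-6, 126)), -479) = Add(Mul(Add(Rational(-187, 80), Rational(234, 5)), 120), -479) = Add(Mul(Rational(3557, 80), 120), -479) = Add(Rational(10671, 2), -479) = Rational(9713, 2)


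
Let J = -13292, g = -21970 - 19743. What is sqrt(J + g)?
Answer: I*sqrt(55005) ≈ 234.53*I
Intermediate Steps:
g = -41713
sqrt(J + g) = sqrt(-13292 - 41713) = sqrt(-55005) = I*sqrt(55005)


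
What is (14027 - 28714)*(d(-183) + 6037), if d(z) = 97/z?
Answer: -16224347038/183 ≈ -8.8658e+7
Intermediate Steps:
(14027 - 28714)*(d(-183) + 6037) = (14027 - 28714)*(97/(-183) + 6037) = -14687*(97*(-1/183) + 6037) = -14687*(-97/183 + 6037) = -14687*1104674/183 = -16224347038/183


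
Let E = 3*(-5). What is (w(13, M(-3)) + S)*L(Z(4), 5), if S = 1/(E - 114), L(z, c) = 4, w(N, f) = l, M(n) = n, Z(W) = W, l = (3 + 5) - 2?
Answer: 3092/129 ≈ 23.969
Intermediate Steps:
l = 6 (l = 8 - 2 = 6)
w(N, f) = 6
E = -15
S = -1/129 (S = 1/(-15 - 114) = 1/(-129) = -1/129 ≈ -0.0077519)
(w(13, M(-3)) + S)*L(Z(4), 5) = (6 - 1/129)*4 = (773/129)*4 = 3092/129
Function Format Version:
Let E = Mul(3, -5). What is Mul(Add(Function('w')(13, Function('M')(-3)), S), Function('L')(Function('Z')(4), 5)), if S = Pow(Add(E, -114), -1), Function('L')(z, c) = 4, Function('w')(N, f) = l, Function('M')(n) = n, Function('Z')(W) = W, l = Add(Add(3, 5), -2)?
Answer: Rational(3092, 129) ≈ 23.969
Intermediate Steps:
l = 6 (l = Add(8, -2) = 6)
Function('w')(N, f) = 6
E = -15
S = Rational(-1, 129) (S = Pow(Add(-15, -114), -1) = Pow(-129, -1) = Rational(-1, 129) ≈ -0.0077519)
Mul(Add(Function('w')(13, Function('M')(-3)), S), Function('L')(Function('Z')(4), 5)) = Mul(Add(6, Rational(-1, 129)), 4) = Mul(Rational(773, 129), 4) = Rational(3092, 129)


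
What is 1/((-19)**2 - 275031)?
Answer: -1/274670 ≈ -3.6407e-6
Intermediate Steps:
1/((-19)**2 - 275031) = 1/(361 - 275031) = 1/(-274670) = -1/274670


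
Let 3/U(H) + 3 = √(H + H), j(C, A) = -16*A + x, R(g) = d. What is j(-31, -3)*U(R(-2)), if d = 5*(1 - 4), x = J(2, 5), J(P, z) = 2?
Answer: -150/13 - 50*I*√30/13 ≈ -11.538 - 21.066*I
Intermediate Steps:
x = 2
d = -15 (d = 5*(-3) = -15)
R(g) = -15
j(C, A) = 2 - 16*A (j(C, A) = -16*A + 2 = 2 - 16*A)
U(H) = 3/(-3 + √2*√H) (U(H) = 3/(-3 + √(H + H)) = 3/(-3 + √(2*H)) = 3/(-3 + √2*√H))
j(-31, -3)*U(R(-2)) = (2 - 16*(-3))*(3/(-3 + √2*√(-15))) = (2 + 48)*(3/(-3 + √2*(I*√15))) = 50*(3/(-3 + I*√30)) = 150/(-3 + I*√30)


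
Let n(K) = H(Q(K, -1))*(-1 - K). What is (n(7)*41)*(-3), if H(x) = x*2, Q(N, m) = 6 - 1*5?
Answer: 1968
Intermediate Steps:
Q(N, m) = 1 (Q(N, m) = 6 - 5 = 1)
H(x) = 2*x
n(K) = -2 - 2*K (n(K) = (2*1)*(-1 - K) = 2*(-1 - K) = -2 - 2*K)
(n(7)*41)*(-3) = ((-2 - 2*7)*41)*(-3) = ((-2 - 14)*41)*(-3) = -16*41*(-3) = -656*(-3) = 1968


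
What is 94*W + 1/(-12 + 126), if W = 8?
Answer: 85729/114 ≈ 752.01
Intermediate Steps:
94*W + 1/(-12 + 126) = 94*8 + 1/(-12 + 126) = 752 + 1/114 = 85729/114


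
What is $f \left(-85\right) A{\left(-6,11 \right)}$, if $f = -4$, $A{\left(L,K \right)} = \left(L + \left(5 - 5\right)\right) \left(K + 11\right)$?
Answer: $-44880$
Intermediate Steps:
$A{\left(L,K \right)} = L \left(11 + K\right)$ ($A{\left(L,K \right)} = \left(L + \left(5 - 5\right)\right) \left(11 + K\right) = \left(L + 0\right) \left(11 + K\right) = L \left(11 + K\right)$)
$f \left(-85\right) A{\left(-6,11 \right)} = \left(-4\right) \left(-85\right) \left(- 6 \left(11 + 11\right)\right) = 340 \left(\left(-6\right) 22\right) = 340 \left(-132\right) = -44880$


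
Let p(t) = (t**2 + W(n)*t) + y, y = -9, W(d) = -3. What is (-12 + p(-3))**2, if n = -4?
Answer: 9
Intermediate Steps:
p(t) = -9 + t**2 - 3*t (p(t) = (t**2 - 3*t) - 9 = -9 + t**2 - 3*t)
(-12 + p(-3))**2 = (-12 + (-9 + (-3)**2 - 3*(-3)))**2 = (-12 + (-9 + 9 + 9))**2 = (-12 + 9)**2 = (-3)**2 = 9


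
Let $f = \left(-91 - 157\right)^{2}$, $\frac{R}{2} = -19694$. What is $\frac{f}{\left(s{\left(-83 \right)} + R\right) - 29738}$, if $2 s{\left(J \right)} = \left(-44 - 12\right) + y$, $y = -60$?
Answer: $- \frac{961}{1081} \approx -0.88899$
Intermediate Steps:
$R = -39388$ ($R = 2 \left(-19694\right) = -39388$)
$s{\left(J \right)} = -58$ ($s{\left(J \right)} = \frac{\left(-44 - 12\right) - 60}{2} = \frac{-56 - 60}{2} = \frac{1}{2} \left(-116\right) = -58$)
$f = 61504$ ($f = \left(-248\right)^{2} = 61504$)
$\frac{f}{\left(s{\left(-83 \right)} + R\right) - 29738} = \frac{61504}{\left(-58 - 39388\right) - 29738} = \frac{61504}{-39446 - 29738} = \frac{61504}{-69184} = 61504 \left(- \frac{1}{69184}\right) = - \frac{961}{1081}$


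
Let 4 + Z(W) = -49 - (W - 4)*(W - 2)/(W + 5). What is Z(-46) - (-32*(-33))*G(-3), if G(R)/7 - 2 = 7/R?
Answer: 101251/41 ≈ 2469.5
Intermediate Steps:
G(R) = 14 + 49/R (G(R) = 14 + 7*(7/R) = 14 + 49/R)
Z(W) = -53 - (-4 + W)*(-2 + W)/(5 + W) (Z(W) = -4 + (-49 - (W - 4)*(W - 2)/(W + 5)) = -4 + (-49 - (-4 + W)*(-2 + W)/(5 + W)) = -53 - (-4 + W)*(-2 + W)/(5 + W))
Z(-46) - (-32*(-33))*G(-3) = (-273 - 1*(-46)**2 - 47*(-46))/(5 - 46) - (-32*(-33))*(14 + 49/(-3)) = (-273 - 1*2116 + 2162)/(-41) - 1056*(14 + 49*(-1/3)) = -(-273 - 2116 + 2162)/41 - 1056*(14 - 49/3) = -1/41*(-227) - 1056*(-7)/3 = 227/41 - 1*(-2464) = 227/41 + 2464 = 101251/41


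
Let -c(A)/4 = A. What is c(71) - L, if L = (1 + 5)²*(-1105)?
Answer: 39496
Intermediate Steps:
c(A) = -4*A
L = -39780 (L = 6²*(-1105) = 36*(-1105) = -39780)
c(71) - L = -4*71 - 1*(-39780) = -284 + 39780 = 39496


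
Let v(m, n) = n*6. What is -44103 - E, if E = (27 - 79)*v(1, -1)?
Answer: -44415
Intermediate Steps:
v(m, n) = 6*n
E = 312 (E = (27 - 79)*(6*(-1)) = -52*(-6) = 312)
-44103 - E = -44103 - 1*312 = -44103 - 312 = -44415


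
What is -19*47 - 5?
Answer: -898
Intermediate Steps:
-19*47 - 5 = -893 - 5 = -898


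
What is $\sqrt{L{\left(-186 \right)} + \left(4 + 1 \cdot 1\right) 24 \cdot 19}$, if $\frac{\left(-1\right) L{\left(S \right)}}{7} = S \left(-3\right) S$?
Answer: $2 \sqrt{182199} \approx 853.7$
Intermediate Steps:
$L{\left(S \right)} = 21 S^{2}$ ($L{\left(S \right)} = - 7 S \left(-3\right) S = - 7 - 3 S S = - 7 \left(- 3 S^{2}\right) = 21 S^{2}$)
$\sqrt{L{\left(-186 \right)} + \left(4 + 1 \cdot 1\right) 24 \cdot 19} = \sqrt{21 \left(-186\right)^{2} + \left(4 + 1 \cdot 1\right) 24 \cdot 19} = \sqrt{21 \cdot 34596 + \left(4 + 1\right) 24 \cdot 19} = \sqrt{726516 + 5 \cdot 24 \cdot 19} = \sqrt{726516 + 120 \cdot 19} = \sqrt{726516 + 2280} = \sqrt{728796} = 2 \sqrt{182199}$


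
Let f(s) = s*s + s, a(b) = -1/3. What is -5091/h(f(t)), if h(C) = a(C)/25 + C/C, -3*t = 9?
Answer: -381825/74 ≈ -5159.8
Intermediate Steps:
t = -3 (t = -⅓*9 = -3)
a(b) = -⅓ (a(b) = -1*⅓ = -⅓)
f(s) = s + s² (f(s) = s² + s = s + s²)
h(C) = 74/75 (h(C) = -⅓/25 + C/C = -⅓*1/25 + 1 = -1/75 + 1 = 74/75)
-5091/h(f(t)) = -5091/74/75 = -5091*75/74 = -381825/74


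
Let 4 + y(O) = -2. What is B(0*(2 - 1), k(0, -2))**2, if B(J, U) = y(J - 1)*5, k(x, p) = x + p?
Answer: 900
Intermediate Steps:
y(O) = -6 (y(O) = -4 - 2 = -6)
k(x, p) = p + x
B(J, U) = -30 (B(J, U) = -6*5 = -30)
B(0*(2 - 1), k(0, -2))**2 = (-30)**2 = 900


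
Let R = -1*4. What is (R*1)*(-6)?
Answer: 24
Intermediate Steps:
R = -4
(R*1)*(-6) = -4*1*(-6) = -4*(-6) = 24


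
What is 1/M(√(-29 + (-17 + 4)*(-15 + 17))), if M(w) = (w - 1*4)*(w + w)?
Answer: -1/142 + 2*I*√55/3905 ≈ -0.0070423 + 0.0037983*I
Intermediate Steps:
M(w) = 2*w*(-4 + w) (M(w) = (w - 4)*(2*w) = (-4 + w)*(2*w) = 2*w*(-4 + w))
1/M(√(-29 + (-17 + 4)*(-15 + 17))) = 1/(2*√(-29 + (-17 + 4)*(-15 + 17))*(-4 + √(-29 + (-17 + 4)*(-15 + 17)))) = 1/(2*√(-29 - 13*2)*(-4 + √(-29 - 13*2))) = 1/(2*√(-29 - 26)*(-4 + √(-29 - 26))) = 1/(2*√(-55)*(-4 + √(-55))) = 1/(2*(I*√55)*(-4 + I*√55)) = 1/(2*I*√55*(-4 + I*√55)) = -I*√55/(110*(-4 + I*√55))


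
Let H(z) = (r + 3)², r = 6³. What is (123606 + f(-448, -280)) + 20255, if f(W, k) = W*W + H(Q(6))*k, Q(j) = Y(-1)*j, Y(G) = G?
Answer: -13084515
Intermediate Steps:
Q(j) = -j
r = 216
H(z) = 47961 (H(z) = (216 + 3)² = 219² = 47961)
f(W, k) = W² + 47961*k (f(W, k) = W*W + 47961*k = W² + 47961*k)
(123606 + f(-448, -280)) + 20255 = (123606 + ((-448)² + 47961*(-280))) + 20255 = (123606 + (200704 - 13429080)) + 20255 = (123606 - 13228376) + 20255 = -13104770 + 20255 = -13084515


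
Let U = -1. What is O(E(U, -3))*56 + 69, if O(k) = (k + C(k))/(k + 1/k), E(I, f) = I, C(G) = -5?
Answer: 237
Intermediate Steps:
O(k) = (-5 + k)/(k + 1/k) (O(k) = (k - 5)/(k + 1/k) = (-5 + k)/(k + 1/k))
O(E(U, -3))*56 + 69 = -(-5 - 1)/(1 + (-1)²)*56 + 69 = -1*(-6)/(1 + 1)*56 + 69 = -1*(-6)/2*56 + 69 = -1*½*(-6)*56 + 69 = 3*56 + 69 = 168 + 69 = 237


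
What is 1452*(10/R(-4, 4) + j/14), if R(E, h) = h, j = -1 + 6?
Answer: 29040/7 ≈ 4148.6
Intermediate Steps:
j = 5
1452*(10/R(-4, 4) + j/14) = 1452*(10/4 + 5/14) = 1452*(10*(1/4) + 5*(1/14)) = 1452*(5/2 + 5/14) = 1452*(20/7) = 29040/7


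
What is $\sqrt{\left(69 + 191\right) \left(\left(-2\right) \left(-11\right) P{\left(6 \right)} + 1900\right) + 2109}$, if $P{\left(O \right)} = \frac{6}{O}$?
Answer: $\sqrt{501829} \approx 708.4$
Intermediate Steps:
$\sqrt{\left(69 + 191\right) \left(\left(-2\right) \left(-11\right) P{\left(6 \right)} + 1900\right) + 2109} = \sqrt{\left(69 + 191\right) \left(\left(-2\right) \left(-11\right) \frac{6}{6} + 1900\right) + 2109} = \sqrt{260 \left(22 \cdot 6 \cdot \frac{1}{6} + 1900\right) + 2109} = \sqrt{260 \left(22 \cdot 1 + 1900\right) + 2109} = \sqrt{260 \left(22 + 1900\right) + 2109} = \sqrt{260 \cdot 1922 + 2109} = \sqrt{499720 + 2109} = \sqrt{501829}$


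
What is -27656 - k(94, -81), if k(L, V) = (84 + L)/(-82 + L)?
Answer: -166025/6 ≈ -27671.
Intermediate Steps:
k(L, V) = (84 + L)/(-82 + L)
-27656 - k(94, -81) = -27656 - (84 + 94)/(-82 + 94) = -27656 - 178/12 = -27656 - 1*89/6 = -27656 - 89/6 = -166025/6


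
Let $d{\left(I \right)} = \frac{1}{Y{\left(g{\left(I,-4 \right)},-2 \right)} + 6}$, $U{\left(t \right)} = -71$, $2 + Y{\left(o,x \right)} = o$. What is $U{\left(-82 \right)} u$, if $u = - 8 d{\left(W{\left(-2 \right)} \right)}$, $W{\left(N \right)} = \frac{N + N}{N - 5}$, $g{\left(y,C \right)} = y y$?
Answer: $\frac{6958}{53} \approx 131.28$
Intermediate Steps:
$g{\left(y,C \right)} = y^{2}$
$Y{\left(o,x \right)} = -2 + o$
$W{\left(N \right)} = \frac{2 N}{-5 + N}$
$d{\left(I \right)} = \frac{1}{4 + I^{2}}$ ($d{\left(I \right)} = \frac{1}{\left(-2 + I^{2}\right) + 6} = \frac{1}{4 + I^{2}}$)
$u = - \frac{98}{53}$ ($u = - \frac{8}{4 + \left(2 \left(-2\right) \frac{1}{-5 - 2}\right)^{2}} = - \frac{8}{4 + \left(2 \left(-2\right) \frac{1}{-7}\right)^{2}} = - \frac{8}{4 + \left(2 \left(-2\right) \left(- \frac{1}{7}\right)\right)^{2}} = - \frac{8}{4 + \left(\frac{4}{7}\right)^{2}} = - \frac{8}{4 + \frac{16}{49}} = - \frac{8}{\frac{212}{49}} = \left(-8\right) \frac{49}{212} = - \frac{98}{53} \approx -1.8491$)
$U{\left(-82 \right)} u = \left(-71\right) \left(- \frac{98}{53}\right) = \frac{6958}{53}$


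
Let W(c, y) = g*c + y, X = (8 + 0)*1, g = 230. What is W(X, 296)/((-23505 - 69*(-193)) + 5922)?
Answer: -356/711 ≈ -0.50070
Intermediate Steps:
X = 8 (X = 8*1 = 8)
W(c, y) = y + 230*c (W(c, y) = 230*c + y = y + 230*c)
W(X, 296)/((-23505 - 69*(-193)) + 5922) = (296 + 230*8)/((-23505 - 69*(-193)) + 5922) = (296 + 1840)/((-23505 + 13317) + 5922) = 2136/(-10188 + 5922) = 2136/(-4266) = 2136*(-1/4266) = -356/711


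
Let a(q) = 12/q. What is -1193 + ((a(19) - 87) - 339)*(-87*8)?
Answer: 5602405/19 ≈ 2.9486e+5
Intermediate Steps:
-1193 + ((a(19) - 87) - 339)*(-87*8) = -1193 + ((12/19 - 87) - 339)*(-87*8) = -1193 + ((12*(1/19) - 87) - 339)*(-696) = -1193 + ((12/19 - 87) - 339)*(-696) = -1193 + (-1641/19 - 339)*(-696) = -1193 - 8082/19*(-696) = -1193 + 5625072/19 = 5602405/19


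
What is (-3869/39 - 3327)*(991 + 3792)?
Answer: -639114026/39 ≈ -1.6388e+7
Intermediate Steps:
(-3869/39 - 3327)*(991 + 3792) = (-3869*1/39 - 3327)*4783 = (-3869/39 - 3327)*4783 = -133622/39*4783 = -639114026/39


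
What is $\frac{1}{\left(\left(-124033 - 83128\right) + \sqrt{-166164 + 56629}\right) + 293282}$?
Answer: $\frac{86121}{7416936176} - \frac{i \sqrt{109535}}{7416936176} \approx 1.1611 \cdot 10^{-5} - 4.4622 \cdot 10^{-8} i$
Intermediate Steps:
$\frac{1}{\left(\left(-124033 - 83128\right) + \sqrt{-166164 + 56629}\right) + 293282} = \frac{1}{\left(\left(-124033 - 83128\right) + \sqrt{-109535}\right) + 293282} = \frac{1}{\left(-207161 + i \sqrt{109535}\right) + 293282} = \frac{1}{86121 + i \sqrt{109535}}$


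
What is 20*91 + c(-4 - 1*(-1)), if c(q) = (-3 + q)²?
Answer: 1856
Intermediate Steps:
20*91 + c(-4 - 1*(-1)) = 20*91 + (-3 + (-4 - 1*(-1)))² = 1820 + (-3 + (-4 + 1))² = 1820 + (-3 - 3)² = 1820 + (-6)² = 1820 + 36 = 1856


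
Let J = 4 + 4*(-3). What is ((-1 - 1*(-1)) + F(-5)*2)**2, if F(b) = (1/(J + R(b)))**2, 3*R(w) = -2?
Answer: 81/114244 ≈ 0.00070901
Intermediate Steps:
J = -8 (J = 4 - 12 = -8)
R(w) = -2/3 (R(w) = (1/3)*(-2) = -2/3)
F(b) = 9/676 (F(b) = (1/(-8 - 2/3))**2 = (1/(-26/3))**2 = (-3/26)**2 = 9/676)
((-1 - 1*(-1)) + F(-5)*2)**2 = ((-1 - 1*(-1)) + (9/676)*2)**2 = ((-1 + 1) + 9/338)**2 = (0 + 9/338)**2 = (9/338)**2 = 81/114244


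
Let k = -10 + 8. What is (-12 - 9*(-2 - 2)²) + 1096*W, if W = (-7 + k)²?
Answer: 88620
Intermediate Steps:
k = -2
W = 81 (W = (-7 - 2)² = (-9)² = 81)
(-12 - 9*(-2 - 2)²) + 1096*W = (-12 - 9*(-2 - 2)²) + 1096*81 = (-12 - 9*(-4)²) + 88776 = (-12 - 9*16) + 88776 = (-12 - 144) + 88776 = -156 + 88776 = 88620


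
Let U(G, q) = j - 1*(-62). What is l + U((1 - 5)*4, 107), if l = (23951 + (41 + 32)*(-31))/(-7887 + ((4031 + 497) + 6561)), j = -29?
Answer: 63677/1601 ≈ 39.773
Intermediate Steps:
l = 10844/1601 (l = (23951 + 73*(-31))/(-7887 + (4528 + 6561)) = (23951 - 2263)/(-7887 + 11089) = 21688/3202 = 21688*(1/3202) = 10844/1601 ≈ 6.7733)
U(G, q) = 33 (U(G, q) = -29 - 1*(-62) = -29 + 62 = 33)
l + U((1 - 5)*4, 107) = 10844/1601 + 33 = 63677/1601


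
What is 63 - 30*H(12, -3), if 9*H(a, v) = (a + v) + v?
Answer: 43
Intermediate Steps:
H(a, v) = a/9 + 2*v/9 (H(a, v) = ((a + v) + v)/9 = (a + 2*v)/9 = a/9 + 2*v/9)
63 - 30*H(12, -3) = 63 - 30*((⅑)*12 + (2/9)*(-3)) = 63 - 30*(4/3 - ⅔) = 63 - 30*⅔ = 63 - 20 = 43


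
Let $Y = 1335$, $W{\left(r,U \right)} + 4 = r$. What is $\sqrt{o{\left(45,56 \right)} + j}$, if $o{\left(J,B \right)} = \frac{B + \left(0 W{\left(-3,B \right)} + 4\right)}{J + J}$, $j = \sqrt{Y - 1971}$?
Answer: $\frac{\sqrt{6 + 18 i \sqrt{159}}}{3} \approx 3.5982 + 3.5044 i$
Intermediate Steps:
$W{\left(r,U \right)} = -4 + r$
$j = 2 i \sqrt{159}$ ($j = \sqrt{1335 - 1971} = \sqrt{-636} = 2 i \sqrt{159} \approx 25.219 i$)
$o{\left(J,B \right)} = \frac{4 + B}{2 J}$ ($o{\left(J,B \right)} = \frac{B + \left(0 \left(-4 - 3\right) + 4\right)}{J + J} = \frac{B + \left(0 \left(-7\right) + 4\right)}{2 J} = \left(B + \left(0 + 4\right)\right) \frac{1}{2 J} = \left(B + 4\right) \frac{1}{2 J} = \left(4 + B\right) \frac{1}{2 J} = \frac{4 + B}{2 J}$)
$\sqrt{o{\left(45,56 \right)} + j} = \sqrt{\frac{4 + 56}{2 \cdot 45} + 2 i \sqrt{159}} = \sqrt{\frac{1}{2} \cdot \frac{1}{45} \cdot 60 + 2 i \sqrt{159}} = \sqrt{\frac{2}{3} + 2 i \sqrt{159}}$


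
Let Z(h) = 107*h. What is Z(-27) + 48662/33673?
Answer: -97232635/33673 ≈ -2887.6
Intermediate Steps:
Z(-27) + 48662/33673 = 107*(-27) + 48662/33673 = -2889 + 48662*(1/33673) = -2889 + 48662/33673 = -97232635/33673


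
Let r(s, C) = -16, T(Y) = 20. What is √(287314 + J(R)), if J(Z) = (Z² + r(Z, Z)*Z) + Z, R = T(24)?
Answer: √287414 ≈ 536.11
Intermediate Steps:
R = 20
J(Z) = Z² - 15*Z (J(Z) = (Z² - 16*Z) + Z = Z² - 15*Z)
√(287314 + J(R)) = √(287314 + 20*(-15 + 20)) = √(287314 + 20*5) = √(287314 + 100) = √287414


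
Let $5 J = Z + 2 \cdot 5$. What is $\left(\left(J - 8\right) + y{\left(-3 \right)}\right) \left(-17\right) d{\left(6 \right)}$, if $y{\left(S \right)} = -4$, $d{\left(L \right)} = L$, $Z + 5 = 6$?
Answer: $\frac{4998}{5} \approx 999.6$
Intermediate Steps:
$Z = 1$ ($Z = -5 + 6 = 1$)
$J = \frac{11}{5}$ ($J = \frac{1 + 2 \cdot 5}{5} = \frac{1 + 10}{5} = \frac{1}{5} \cdot 11 = \frac{11}{5} \approx 2.2$)
$\left(\left(J - 8\right) + y{\left(-3 \right)}\right) \left(-17\right) d{\left(6 \right)} = \left(\left(\frac{11}{5} - 8\right) - 4\right) \left(-17\right) 6 = \left(- \frac{29}{5} - 4\right) \left(-17\right) 6 = \left(- \frac{49}{5}\right) \left(-17\right) 6 = \frac{833}{5} \cdot 6 = \frac{4998}{5}$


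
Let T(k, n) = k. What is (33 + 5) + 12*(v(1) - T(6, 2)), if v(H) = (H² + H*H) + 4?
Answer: 38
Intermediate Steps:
v(H) = 4 + 2*H² (v(H) = (H² + H²) + 4 = 2*H² + 4 = 4 + 2*H²)
(33 + 5) + 12*(v(1) - T(6, 2)) = (33 + 5) + 12*((4 + 2*1²) - 1*6) = 38 + 12*((4 + 2*1) - 6) = 38 + 12*((4 + 2) - 6) = 38 + 12*(6 - 6) = 38 + 12*0 = 38 + 0 = 38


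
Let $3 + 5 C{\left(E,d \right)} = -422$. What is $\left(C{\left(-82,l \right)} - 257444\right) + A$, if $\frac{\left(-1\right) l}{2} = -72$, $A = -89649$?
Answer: $-347178$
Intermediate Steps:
$l = 144$ ($l = \left(-2\right) \left(-72\right) = 144$)
$C{\left(E,d \right)} = -85$ ($C{\left(E,d \right)} = - \frac{3}{5} + \frac{1}{5} \left(-422\right) = - \frac{3}{5} - \frac{422}{5} = -85$)
$\left(C{\left(-82,l \right)} - 257444\right) + A = \left(-85 - 257444\right) - 89649 = -257529 - 89649 = -347178$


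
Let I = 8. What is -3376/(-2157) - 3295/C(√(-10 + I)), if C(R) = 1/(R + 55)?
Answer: -390898949/2157 - 3295*I*√2 ≈ -1.8122e+5 - 4659.8*I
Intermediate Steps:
C(R) = 1/(55 + R)
-3376/(-2157) - 3295/C(√(-10 + I)) = -3376/(-2157) - (181225 + 3295*√(-10 + 8)) = -3376*(-1/2157) - (181225 + 3295*I*√2) = 3376/2157 - (181225 + 3295*I*√2) = 3376/2157 - 3295*(55 + I*√2) = 3376/2157 + (-181225 - 3295*I*√2) = -390898949/2157 - 3295*I*√2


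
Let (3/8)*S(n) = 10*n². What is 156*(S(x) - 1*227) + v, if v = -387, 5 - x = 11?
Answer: 113961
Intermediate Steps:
x = -6 (x = 5 - 1*11 = 5 - 11 = -6)
S(n) = 80*n²/3 (S(n) = 8*(10*n²)/3 = 80*n²/3)
156*(S(x) - 1*227) + v = 156*((80/3)*(-6)² - 1*227) - 387 = 156*((80/3)*36 - 227) - 387 = 156*(960 - 227) - 387 = 156*733 - 387 = 114348 - 387 = 113961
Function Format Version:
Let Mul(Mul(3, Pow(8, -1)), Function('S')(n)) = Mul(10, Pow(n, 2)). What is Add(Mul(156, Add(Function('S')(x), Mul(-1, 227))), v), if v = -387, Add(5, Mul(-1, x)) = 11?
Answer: 113961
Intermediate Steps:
x = -6 (x = Add(5, Mul(-1, 11)) = Add(5, -11) = -6)
Function('S')(n) = Mul(Rational(80, 3), Pow(n, 2)) (Function('S')(n) = Mul(Rational(8, 3), Mul(10, Pow(n, 2))) = Mul(Rational(80, 3), Pow(n, 2)))
Add(Mul(156, Add(Function('S')(x), Mul(-1, 227))), v) = Add(Mul(156, Add(Mul(Rational(80, 3), Pow(-6, 2)), Mul(-1, 227))), -387) = Add(Mul(156, Add(Mul(Rational(80, 3), 36), -227)), -387) = Add(Mul(156, Add(960, -227)), -387) = Add(Mul(156, 733), -387) = Add(114348, -387) = 113961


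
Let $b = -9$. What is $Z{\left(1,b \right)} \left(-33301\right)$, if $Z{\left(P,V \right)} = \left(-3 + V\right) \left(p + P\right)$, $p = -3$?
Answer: $-799224$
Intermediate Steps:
$Z{\left(P,V \right)} = \left(-3 + P\right) \left(-3 + V\right)$ ($Z{\left(P,V \right)} = \left(-3 + V\right) \left(-3 + P\right) = \left(-3 + P\right) \left(-3 + V\right)$)
$Z{\left(1,b \right)} \left(-33301\right) = \left(9 - 3 - -27 + 1 \left(-9\right)\right) \left(-33301\right) = \left(9 - 3 + 27 - 9\right) \left(-33301\right) = 24 \left(-33301\right) = -799224$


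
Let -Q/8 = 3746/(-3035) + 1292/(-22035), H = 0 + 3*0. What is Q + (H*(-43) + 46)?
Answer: 753604198/13375245 ≈ 56.343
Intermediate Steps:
H = 0 (H = 0 + 0 = 0)
Q = 138342928/13375245 (Q = -8*(3746/(-3035) + 1292/(-22035)) = -8*(3746*(-1/3035) + 1292*(-1/22035)) = -8*(-3746/3035 - 1292/22035) = -8*(-17292866/13375245) = 138342928/13375245 ≈ 10.343)
Q + (H*(-43) + 46) = 138342928/13375245 + (0*(-43) + 46) = 138342928/13375245 + (0 + 46) = 138342928/13375245 + 46 = 753604198/13375245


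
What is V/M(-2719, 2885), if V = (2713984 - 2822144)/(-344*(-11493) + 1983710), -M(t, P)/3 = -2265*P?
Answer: -10816/11639234505465 ≈ -9.2927e-10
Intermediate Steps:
M(t, P) = 6795*P (M(t, P) = -(-6795)*P = 6795*P)
V = -54080/2968651 (V = -108160/(3953592 + 1983710) = -108160/5937302 = -108160*1/5937302 = -54080/2968651 ≈ -0.018217)
V/M(-2719, 2885) = -54080/(2968651*(6795*2885)) = -54080/2968651/19603575 = -54080/2968651*1/19603575 = -10816/11639234505465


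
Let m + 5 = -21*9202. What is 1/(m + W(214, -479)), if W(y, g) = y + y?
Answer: -1/192819 ≈ -5.1862e-6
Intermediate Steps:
W(y, g) = 2*y
m = -193247 (m = -5 - 21*9202 = -5 - 193242 = -193247)
1/(m + W(214, -479)) = 1/(-193247 + 2*214) = 1/(-193247 + 428) = 1/(-192819) = -1/192819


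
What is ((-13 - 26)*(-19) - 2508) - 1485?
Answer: -3252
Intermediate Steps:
((-13 - 26)*(-19) - 2508) - 1485 = (-39*(-19) - 2508) - 1485 = (741 - 2508) - 1485 = -1767 - 1485 = -3252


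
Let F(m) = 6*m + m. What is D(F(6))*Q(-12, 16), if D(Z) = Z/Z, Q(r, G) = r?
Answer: -12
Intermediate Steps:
F(m) = 7*m
D(Z) = 1
D(F(6))*Q(-12, 16) = 1*(-12) = -12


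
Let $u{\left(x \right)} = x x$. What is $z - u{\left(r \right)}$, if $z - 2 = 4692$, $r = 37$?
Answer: $3325$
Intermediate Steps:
$u{\left(x \right)} = x^{2}$
$z = 4694$ ($z = 2 + 4692 = 4694$)
$z - u{\left(r \right)} = 4694 - 37^{2} = 4694 - 1369 = 3325$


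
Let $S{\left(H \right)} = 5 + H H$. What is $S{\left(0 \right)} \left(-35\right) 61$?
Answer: $-10675$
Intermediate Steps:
$S{\left(H \right)} = 5 + H^{2}$
$S{\left(0 \right)} \left(-35\right) 61 = \left(5 + 0^{2}\right) \left(-35\right) 61 = \left(5 + 0\right) \left(-35\right) 61 = 5 \left(-35\right) 61 = \left(-175\right) 61 = -10675$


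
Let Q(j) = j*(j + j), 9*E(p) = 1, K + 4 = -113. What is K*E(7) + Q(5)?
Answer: 37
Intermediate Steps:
K = -117 (K = -4 - 113 = -117)
E(p) = 1/9 (E(p) = (1/9)*1 = 1/9)
Q(j) = 2*j**2 (Q(j) = j*(2*j) = 2*j**2)
K*E(7) + Q(5) = -117*1/9 + 2*5**2 = -13 + 2*25 = -13 + 50 = 37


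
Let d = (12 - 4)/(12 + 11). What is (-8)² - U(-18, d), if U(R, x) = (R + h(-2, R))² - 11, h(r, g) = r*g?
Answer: -249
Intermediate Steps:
h(r, g) = g*r
d = 8/23 ≈ 0.34783
U(R, x) = -11 + R² (U(R, x) = (R + R*(-2))² - 11 = (R - 2*R)² - 11 = (-R)² - 11 = R² - 11 = -11 + R²)
(-8)² - U(-18, d) = (-8)² - (-11 + (-18)²) = 64 - (-11 + 324) = 64 - 1*313 = 64 - 313 = -249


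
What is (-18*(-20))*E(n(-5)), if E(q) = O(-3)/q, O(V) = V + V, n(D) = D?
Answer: 432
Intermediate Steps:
O(V) = 2*V
E(q) = -6/q (E(q) = (2*(-3))/q = -6/q)
(-18*(-20))*E(n(-5)) = (-18*(-20))*(-6/(-5)) = 360*(-6*(-⅕)) = 360*(6/5) = 432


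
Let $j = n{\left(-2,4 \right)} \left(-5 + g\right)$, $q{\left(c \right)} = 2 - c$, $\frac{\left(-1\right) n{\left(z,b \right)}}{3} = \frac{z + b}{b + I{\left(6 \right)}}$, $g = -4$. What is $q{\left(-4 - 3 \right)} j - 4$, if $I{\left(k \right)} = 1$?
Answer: $\frac{466}{5} \approx 93.2$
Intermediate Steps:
$n{\left(z,b \right)} = - \frac{3 \left(b + z\right)}{1 + b}$ ($n{\left(z,b \right)} = - 3 \frac{z + b}{b + 1} = - 3 \frac{b + z}{1 + b} = - \frac{3 \left(b + z\right)}{1 + b}$)
$j = \frac{54}{5}$ ($j = \frac{3 \left(\left(-1\right) 4 - -2\right)}{1 + 4} \left(-5 - 4\right) = \frac{3 \left(-4 + 2\right)}{5} \left(-9\right) = 3 \cdot \frac{1}{5} \left(-2\right) \left(-9\right) = \left(- \frac{6}{5}\right) \left(-9\right) = \frac{54}{5} \approx 10.8$)
$q{\left(-4 - 3 \right)} j - 4 = \left(2 - \left(-4 - 3\right)\right) \frac{54}{5} - 4 = \left(2 - -7\right) \frac{54}{5} - 4 = \left(2 + 7\right) \frac{54}{5} - 4 = 9 \cdot \frac{54}{5} - 4 = \frac{486}{5} - 4 = \frac{466}{5}$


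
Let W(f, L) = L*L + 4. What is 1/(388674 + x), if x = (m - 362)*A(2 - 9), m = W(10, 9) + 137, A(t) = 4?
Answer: 1/388114 ≈ 2.5766e-6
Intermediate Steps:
W(f, L) = 4 + L**2 (W(f, L) = L**2 + 4 = 4 + L**2)
m = 222 (m = (4 + 9**2) + 137 = (4 + 81) + 137 = 85 + 137 = 222)
x = -560 (x = (222 - 362)*4 = -140*4 = -560)
1/(388674 + x) = 1/(388674 - 560) = 1/388114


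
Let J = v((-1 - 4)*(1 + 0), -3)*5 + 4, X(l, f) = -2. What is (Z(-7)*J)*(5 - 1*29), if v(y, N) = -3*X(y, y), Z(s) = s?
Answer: 5712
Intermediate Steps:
v(y, N) = 6 (v(y, N) = -3*(-2) = 6)
J = 34 (J = 6*5 + 4 = 30 + 4 = 34)
(Z(-7)*J)*(5 - 1*29) = (-7*34)*(5 - 1*29) = -238*(5 - 29) = -238*(-24) = 5712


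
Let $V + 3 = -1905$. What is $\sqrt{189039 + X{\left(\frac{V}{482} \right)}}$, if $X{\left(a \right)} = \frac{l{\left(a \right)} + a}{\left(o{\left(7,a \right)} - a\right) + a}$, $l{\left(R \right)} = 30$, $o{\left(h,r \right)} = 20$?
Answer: $\frac{6 \sqrt{7624756795}}{1205} \approx 434.79$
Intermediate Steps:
$V = -1908$ ($V = -3 - 1905 = -1908$)
$X{\left(a \right)} = \frac{3}{2} + \frac{a}{20}$ ($X{\left(a \right)} = \frac{30 + a}{\left(20 - a\right) + a} = \frac{30 + a}{20} = \left(30 + a\right) \frac{1}{20} = \frac{3}{2} + \frac{a}{20}$)
$\sqrt{189039 + X{\left(\frac{V}{482} \right)}} = \sqrt{189039 + \left(\frac{3}{2} + \frac{\left(-1908\right) \frac{1}{482}}{20}\right)} = \sqrt{189039 + \left(\frac{3}{2} + \frac{1}{20} \left(- \frac{954}{241}\right)\right)} = \sqrt{189039 + \left(\frac{3}{2} - \frac{477}{2410}\right)} = \sqrt{189039 + \frac{1569}{1205}} = \sqrt{\frac{227793564}{1205}} = \frac{6 \sqrt{7624756795}}{1205}$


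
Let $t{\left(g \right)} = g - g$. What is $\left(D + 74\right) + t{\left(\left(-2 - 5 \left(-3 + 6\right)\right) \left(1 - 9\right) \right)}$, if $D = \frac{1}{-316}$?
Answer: $\frac{23383}{316} \approx 73.997$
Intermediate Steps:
$D = - \frac{1}{316} \approx -0.0031646$
$t{\left(g \right)} = 0$
$\left(D + 74\right) + t{\left(\left(-2 - 5 \left(-3 + 6\right)\right) \left(1 - 9\right) \right)} = \left(- \frac{1}{316} + 74\right) + 0 = \frac{23383}{316} + 0 = \frac{23383}{316}$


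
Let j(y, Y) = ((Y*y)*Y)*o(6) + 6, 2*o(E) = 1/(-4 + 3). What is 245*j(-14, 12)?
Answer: 248430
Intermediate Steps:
o(E) = -½ (o(E) = 1/(2*(-4 + 3)) = (½)/(-1) = (½)*(-1) = -½)
j(y, Y) = 6 - y*Y²/2 (j(y, Y) = ((Y*y)*Y)*(-½) + 6 = (y*Y²)*(-½) + 6 = -y*Y²/2 + 6 = 6 - y*Y²/2)
245*j(-14, 12) = 245*(6 - ½*(-14)*12²) = 245*(6 - ½*(-14)*144) = 245*(6 + 1008) = 245*1014 = 248430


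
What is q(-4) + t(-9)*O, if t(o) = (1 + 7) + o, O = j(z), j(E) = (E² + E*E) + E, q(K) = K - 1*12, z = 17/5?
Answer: -1063/25 ≈ -42.520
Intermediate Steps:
z = 17/5 (z = 17*(⅕) = 17/5 ≈ 3.4000)
q(K) = -12 + K (q(K) = K - 12 = -12 + K)
j(E) = E + 2*E² (j(E) = (E² + E²) + E = 2*E² + E = E + 2*E²)
O = 663/25 (O = 17*(1 + 2*(17/5))/5 = 17*(1 + 34/5)/5 = (17/5)*(39/5) = 663/25 ≈ 26.520)
t(o) = 8 + o
q(-4) + t(-9)*O = (-12 - 4) + (8 - 9)*(663/25) = -16 - 1*663/25 = -16 - 663/25 = -1063/25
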